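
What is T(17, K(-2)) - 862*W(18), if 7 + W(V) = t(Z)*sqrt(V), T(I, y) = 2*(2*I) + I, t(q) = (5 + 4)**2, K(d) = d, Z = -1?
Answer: 6119 - 209466*sqrt(2) ≈ -2.9011e+5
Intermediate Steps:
t(q) = 81 (t(q) = 9**2 = 81)
T(I, y) = 5*I (T(I, y) = 4*I + I = 5*I)
W(V) = -7 + 81*sqrt(V)
T(17, K(-2)) - 862*W(18) = 5*17 - 862*(-7 + 81*sqrt(18)) = 85 - 862*(-7 + 81*(3*sqrt(2))) = 85 - 862*(-7 + 243*sqrt(2)) = 85 + (6034 - 209466*sqrt(2)) = 6119 - 209466*sqrt(2)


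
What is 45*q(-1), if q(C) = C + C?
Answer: -90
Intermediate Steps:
q(C) = 2*C
45*q(-1) = 45*(2*(-1)) = 45*(-2) = -90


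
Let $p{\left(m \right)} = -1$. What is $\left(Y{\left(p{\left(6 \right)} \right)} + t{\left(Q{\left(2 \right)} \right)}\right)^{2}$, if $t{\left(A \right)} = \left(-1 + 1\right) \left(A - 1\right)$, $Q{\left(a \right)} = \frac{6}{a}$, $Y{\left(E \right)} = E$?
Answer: $1$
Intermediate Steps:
$t{\left(A \right)} = 0$ ($t{\left(A \right)} = 0 \left(-1 + A\right) = 0$)
$\left(Y{\left(p{\left(6 \right)} \right)} + t{\left(Q{\left(2 \right)} \right)}\right)^{2} = \left(-1 + 0\right)^{2} = \left(-1\right)^{2} = 1$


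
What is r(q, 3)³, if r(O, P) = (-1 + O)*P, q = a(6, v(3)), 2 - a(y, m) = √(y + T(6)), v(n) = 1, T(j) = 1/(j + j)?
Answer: (6 - √219)³/8 ≈ -85.145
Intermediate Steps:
T(j) = 1/(2*j)
a(y, m) = 2 - √(1/12 + y) (a(y, m) = 2 - √(y + (½)/6) = 2 - √(y + (½)*(⅙)) = 2 - √(y + 1/12) = 2 - √(1/12 + y))
q = 2 - √219/6 (q = 2 - √(3 + 36*6)/6 = 2 - √(3 + 216)/6 = 2 - √219/6 ≈ -0.46644)
r(O, P) = P*(-1 + O)
r(q, 3)³ = (3*(-1 + (2 - √219/6)))³ = (3*(1 - √219/6))³ = (3 - √219/2)³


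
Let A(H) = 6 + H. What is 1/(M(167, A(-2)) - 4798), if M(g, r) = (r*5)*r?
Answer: -1/4718 ≈ -0.00021195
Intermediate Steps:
M(g, r) = 5*r² (M(g, r) = (5*r)*r = 5*r²)
1/(M(167, A(-2)) - 4798) = 1/(5*(6 - 2)² - 4798) = 1/(5*4² - 4798) = 1/(5*16 - 4798) = 1/(80 - 4798) = 1/(-4718) = -1/4718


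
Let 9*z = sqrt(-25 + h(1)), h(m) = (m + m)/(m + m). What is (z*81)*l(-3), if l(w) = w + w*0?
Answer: -54*I*sqrt(6) ≈ -132.27*I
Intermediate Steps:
h(m) = 1 (h(m) = (2*m)/((2*m)) = (2*m)*(1/(2*m)) = 1)
l(w) = w (l(w) = w + 0 = w)
z = 2*I*sqrt(6)/9 (z = sqrt(-25 + 1)/9 = sqrt(-24)/9 = (2*I*sqrt(6))/9 = 2*I*sqrt(6)/9 ≈ 0.54433*I)
(z*81)*l(-3) = ((2*I*sqrt(6)/9)*81)*(-3) = (18*I*sqrt(6))*(-3) = -54*I*sqrt(6)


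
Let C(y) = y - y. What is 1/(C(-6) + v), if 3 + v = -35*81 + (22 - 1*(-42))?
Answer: -1/2774 ≈ -0.00036049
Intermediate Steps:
C(y) = 0
v = -2774 (v = -3 + (-35*81 + (22 - 1*(-42))) = -3 + (-2835 + (22 + 42)) = -3 + (-2835 + 64) = -3 - 2771 = -2774)
1/(C(-6) + v) = 1/(0 - 2774) = 1/(-2774) = -1/2774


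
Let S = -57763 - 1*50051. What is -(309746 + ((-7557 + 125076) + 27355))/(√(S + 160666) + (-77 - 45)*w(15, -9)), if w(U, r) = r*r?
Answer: 561569355/12200134 + 113655*√13213/12200134 ≈ 47.101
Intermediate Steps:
w(U, r) = r²
S = -107814 (S = -57763 - 50051 = -107814)
-(309746 + ((-7557 + 125076) + 27355))/(√(S + 160666) + (-77 - 45)*w(15, -9)) = -(309746 + ((-7557 + 125076) + 27355))/(√(-107814 + 160666) + (-77 - 45)*(-9)²) = -(309746 + (117519 + 27355))/(√52852 - 122*81) = -(309746 + 144874)/(2*√13213 - 9882) = -454620/(-9882 + 2*√13213)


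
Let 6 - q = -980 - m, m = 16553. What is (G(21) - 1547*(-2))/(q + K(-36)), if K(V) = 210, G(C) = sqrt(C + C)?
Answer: 3094/17749 + sqrt(42)/17749 ≈ 0.17468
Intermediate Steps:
G(C) = sqrt(2)*sqrt(C) (G(C) = sqrt(2*C) = sqrt(2)*sqrt(C))
q = 17539 (q = 6 - (-980 - 1*16553) = 6 - (-980 - 16553) = 6 - 1*(-17533) = 6 + 17533 = 17539)
(G(21) - 1547*(-2))/(q + K(-36)) = (sqrt(2)*sqrt(21) - 1547*(-2))/(17539 + 210) = (sqrt(42) + 3094)/17749 = (3094 + sqrt(42))*(1/17749) = 3094/17749 + sqrt(42)/17749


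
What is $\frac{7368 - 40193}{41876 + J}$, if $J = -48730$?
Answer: $\frac{32825}{6854} \approx 4.7892$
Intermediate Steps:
$\frac{7368 - 40193}{41876 + J} = \frac{7368 - 40193}{41876 - 48730} = - \frac{32825}{-6854} = \left(-32825\right) \left(- \frac{1}{6854}\right) = \frac{32825}{6854}$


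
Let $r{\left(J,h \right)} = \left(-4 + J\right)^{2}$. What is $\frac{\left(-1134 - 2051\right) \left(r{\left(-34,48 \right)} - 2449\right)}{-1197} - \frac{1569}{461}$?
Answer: $- \frac{70357358}{26277} \approx -2677.5$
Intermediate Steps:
$\frac{\left(-1134 - 2051\right) \left(r{\left(-34,48 \right)} - 2449\right)}{-1197} - \frac{1569}{461} = \frac{\left(-1134 - 2051\right) \left(\left(-4 - 34\right)^{2} - 2449\right)}{-1197} - \frac{1569}{461} = - 3185 \left(\left(-38\right)^{2} - 2449\right) \left(- \frac{1}{1197}\right) - \frac{1569}{461} = - 3185 \left(1444 - 2449\right) \left(- \frac{1}{1197}\right) - \frac{1569}{461} = \left(-3185\right) \left(-1005\right) \left(- \frac{1}{1197}\right) - \frac{1569}{461} = 3200925 \left(- \frac{1}{1197}\right) - \frac{1569}{461} = - \frac{152425}{57} - \frac{1569}{461} = - \frac{70357358}{26277}$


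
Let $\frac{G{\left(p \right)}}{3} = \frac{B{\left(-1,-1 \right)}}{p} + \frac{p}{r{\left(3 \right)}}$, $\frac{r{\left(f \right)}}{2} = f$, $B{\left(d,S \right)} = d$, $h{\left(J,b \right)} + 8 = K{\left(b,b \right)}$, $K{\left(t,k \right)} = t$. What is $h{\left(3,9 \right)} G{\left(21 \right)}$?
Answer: $\frac{145}{14} \approx 10.357$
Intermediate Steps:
$h{\left(J,b \right)} = -8 + b$
$r{\left(f \right)} = 2 f$
$G{\left(p \right)} = \frac{p}{2} - \frac{3}{p}$ ($G{\left(p \right)} = 3 \left(- \frac{1}{p} + \frac{p}{2 \cdot 3}\right) = 3 \left(- \frac{1}{p} + \frac{p}{6}\right) = \frac{p}{2} - \frac{3}{p}$)
$h{\left(3,9 \right)} G{\left(21 \right)} = \left(-8 + 9\right) \left(\frac{1}{2} \cdot 21 - \frac{3}{21}\right) = 1 \left(\frac{21}{2} - \frac{1}{7}\right) = 1 \cdot \frac{145}{14} = \frac{145}{14}$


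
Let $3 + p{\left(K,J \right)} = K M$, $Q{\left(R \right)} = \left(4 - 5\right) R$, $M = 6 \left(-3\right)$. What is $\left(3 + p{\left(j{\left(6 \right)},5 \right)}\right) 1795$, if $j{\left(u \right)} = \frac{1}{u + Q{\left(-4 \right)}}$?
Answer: $-3231$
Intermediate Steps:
$M = -18$
$Q{\left(R \right)} = - R$
$j{\left(u \right)} = \frac{1}{4 + u}$ ($j{\left(u \right)} = \frac{1}{u - -4} = \frac{1}{u + 4} = \frac{1}{4 + u}$)
$p{\left(K,J \right)} = -3 - 18 K$ ($p{\left(K,J \right)} = -3 + K \left(-18\right) = -3 - 18 K$)
$\left(3 + p{\left(j{\left(6 \right)},5 \right)}\right) 1795 = \left(3 - \left(3 + \frac{18}{4 + 6}\right)\right) 1795 = \left(3 - \left(3 + \frac{18}{10}\right)\right) 1795 = \left(3 - \frac{24}{5}\right) 1795 = \left(- \frac{9}{5}\right) 1795 = -3231$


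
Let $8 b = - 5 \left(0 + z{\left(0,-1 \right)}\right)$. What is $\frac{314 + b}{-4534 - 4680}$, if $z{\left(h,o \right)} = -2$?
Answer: $- \frac{1261}{36856} \approx -0.034214$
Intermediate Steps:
$b = \frac{5}{4}$ ($b = \frac{\left(-5\right) \left(0 - 2\right)}{8} = \frac{\left(-5\right) \left(-2\right)}{8} = \frac{1}{8} \cdot 10 = \frac{5}{4} \approx 1.25$)
$\frac{314 + b}{-4534 - 4680} = \frac{314 + \frac{5}{4}}{-4534 - 4680} = \frac{1261}{4 \left(-9214\right)} = \frac{1261}{4} \left(- \frac{1}{9214}\right) = - \frac{1261}{36856}$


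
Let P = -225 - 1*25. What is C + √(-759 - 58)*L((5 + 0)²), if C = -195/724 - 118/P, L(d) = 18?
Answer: 18341/90500 + 18*I*√817 ≈ 0.20266 + 514.5*I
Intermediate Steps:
P = -250 (P = -225 - 25 = -250)
C = 18341/90500 (C = -195/724 - 118/(-250) = -195*1/724 - 118*(-1/250) = -195/724 + 59/125 = 18341/90500 ≈ 0.20266)
C + √(-759 - 58)*L((5 + 0)²) = 18341/90500 + √(-759 - 58)*18 = 18341/90500 + √(-817)*18 = 18341/90500 + (I*√817)*18 = 18341/90500 + 18*I*√817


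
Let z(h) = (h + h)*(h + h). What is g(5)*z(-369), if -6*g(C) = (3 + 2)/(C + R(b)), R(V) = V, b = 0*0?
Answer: -90774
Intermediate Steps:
b = 0
z(h) = 4*h² (z(h) = (2*h)*(2*h) = 4*h²)
g(C) = -5/(6*C) (g(C) = -(3 + 2)/(6*(C + 0)) = -5/(6*C))
g(5)*z(-369) = (-⅚/5)*(4*(-369)²) = (-⅚*⅕)*(4*136161) = -⅙*544644 = -90774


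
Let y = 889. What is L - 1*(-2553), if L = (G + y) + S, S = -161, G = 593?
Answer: 3874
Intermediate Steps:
L = 1321 (L = (593 + 889) - 161 = 1482 - 161 = 1321)
L - 1*(-2553) = 1321 - 1*(-2553) = 1321 + 2553 = 3874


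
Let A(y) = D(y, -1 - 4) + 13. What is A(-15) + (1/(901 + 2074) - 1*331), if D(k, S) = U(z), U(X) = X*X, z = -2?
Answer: -934149/2975 ≈ -314.00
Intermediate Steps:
U(X) = X**2
D(k, S) = 4 (D(k, S) = (-2)**2 = 4)
A(y) = 17 (A(y) = 4 + 13 = 17)
A(-15) + (1/(901 + 2074) - 1*331) = 17 + (1/(901 + 2074) - 1*331) = 17 + (1/2975 - 331) = 17 - 984724/2975 = -934149/2975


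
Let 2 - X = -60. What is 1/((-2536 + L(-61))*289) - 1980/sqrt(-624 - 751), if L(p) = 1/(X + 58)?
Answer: -120/87948191 + 36*I*sqrt(55)/5 ≈ -1.3644e-6 + 53.397*I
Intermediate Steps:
X = 62 (X = 2 - 1*(-60) = 2 + 60 = 62)
L(p) = 1/120 (L(p) = 1/(62 + 58) = 1/120)
1/((-2536 + L(-61))*289) - 1980/sqrt(-624 - 751) = 1/((-2536 + 1/120)*289) - 1980/sqrt(-624 - 751) = (1/289)/(-304319/120) - 1980*(-I*sqrt(55)/275) = -120/304319*1/289 - 1980*(-I*sqrt(55)/275) = -120/87948191 - (-36)*I*sqrt(55)/5 = -120/87948191 + 36*I*sqrt(55)/5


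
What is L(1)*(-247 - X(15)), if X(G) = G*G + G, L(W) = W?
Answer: -487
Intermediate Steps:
X(G) = G + G**2 (X(G) = G**2 + G = G + G**2)
L(1)*(-247 - X(15)) = 1*(-247 - 15*(1 + 15)) = 1*(-247 - 15*16) = 1*(-247 - 1*240) = 1*(-247 - 240) = 1*(-487) = -487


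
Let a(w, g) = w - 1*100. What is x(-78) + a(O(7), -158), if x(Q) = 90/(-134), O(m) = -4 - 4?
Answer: -7281/67 ≈ -108.67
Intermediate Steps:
O(m) = -8
x(Q) = -45/67 (x(Q) = 90*(-1/134) = -45/67)
a(w, g) = -100 + w (a(w, g) = w - 100 = -100 + w)
x(-78) + a(O(7), -158) = -45/67 + (-100 - 8) = -45/67 - 108 = -7281/67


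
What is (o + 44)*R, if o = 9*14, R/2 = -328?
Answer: -111520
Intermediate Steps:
R = -656 (R = 2*(-328) = -656)
o = 126
(o + 44)*R = (126 + 44)*(-656) = 170*(-656) = -111520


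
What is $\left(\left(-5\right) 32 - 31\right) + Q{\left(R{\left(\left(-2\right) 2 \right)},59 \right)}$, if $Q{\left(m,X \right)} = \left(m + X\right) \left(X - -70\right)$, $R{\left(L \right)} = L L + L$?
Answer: $8968$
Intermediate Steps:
$R{\left(L \right)} = L + L^{2}$ ($R{\left(L \right)} = L^{2} + L = L + L^{2}$)
$Q{\left(m,X \right)} = \left(70 + X\right) \left(X + m\right)$ ($Q{\left(m,X \right)} = \left(X + m\right) \left(X + 70\right) = \left(X + m\right) \left(70 + X\right) = \left(70 + X\right) \left(X + m\right)$)
$\left(\left(-5\right) 32 - 31\right) + Q{\left(R{\left(\left(-2\right) 2 \right)},59 \right)} = \left(\left(-5\right) 32 - 31\right) + \left(59^{2} + 70 \cdot 59 + 70 \left(-2\right) 2 \left(1 - 4\right) + 59 \left(-2\right) 2 \left(1 - 4\right)\right) = \left(-160 - 31\right) + \left(3481 + 4130 + 70 \left(- 4 \left(1 - 4\right)\right) + 59 \left(- 4 \left(1 - 4\right)\right)\right) = -191 + \left(3481 + 4130 + 70 \left(\left(-4\right) \left(-3\right)\right) + 59 \left(\left(-4\right) \left(-3\right)\right)\right) = -191 + \left(3481 + 4130 + 70 \cdot 12 + 59 \cdot 12\right) = -191 + \left(3481 + 4130 + 840 + 708\right) = -191 + 9159 = 8968$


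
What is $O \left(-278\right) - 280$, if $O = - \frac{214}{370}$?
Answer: $- \frac{22054}{185} \approx -119.21$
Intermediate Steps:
$O = - \frac{107}{185}$ ($O = \left(-214\right) \frac{1}{370} = - \frac{107}{185} \approx -0.57838$)
$O \left(-278\right) - 280 = \left(- \frac{107}{185}\right) \left(-278\right) - 280 = \frac{29746}{185} - 280 = - \frac{22054}{185}$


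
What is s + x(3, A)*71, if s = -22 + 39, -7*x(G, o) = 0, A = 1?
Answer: 17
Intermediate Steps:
x(G, o) = 0 (x(G, o) = -⅐*0 = 0)
s = 17
s + x(3, A)*71 = 17 + 0*71 = 17 + 0 = 17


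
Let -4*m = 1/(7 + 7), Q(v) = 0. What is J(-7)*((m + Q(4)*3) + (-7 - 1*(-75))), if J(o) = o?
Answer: -3807/8 ≈ -475.88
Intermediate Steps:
m = -1/56 (m = -1/(4*(7 + 7)) = -¼/14 = -¼*1/14 = -1/56 ≈ -0.017857)
J(-7)*((m + Q(4)*3) + (-7 - 1*(-75))) = -7*((-1/56 + 0*3) + (-7 - 1*(-75))) = -7*((-1/56 + 0) + (-7 + 75)) = -7*(-1/56 + 68) = -7*3807/56 = -3807/8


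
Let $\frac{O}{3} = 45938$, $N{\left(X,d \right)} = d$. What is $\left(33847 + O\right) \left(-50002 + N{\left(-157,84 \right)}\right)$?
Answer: $-8568973798$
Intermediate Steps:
$O = 137814$ ($O = 3 \cdot 45938 = 137814$)
$\left(33847 + O\right) \left(-50002 + N{\left(-157,84 \right)}\right) = \left(33847 + 137814\right) \left(-50002 + 84\right) = 171661 \left(-49918\right) = -8568973798$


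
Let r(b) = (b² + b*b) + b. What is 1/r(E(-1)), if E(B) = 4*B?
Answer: 1/28 ≈ 0.035714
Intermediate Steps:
r(b) = b + 2*b² (r(b) = (b² + b²) + b = 2*b² + b = b + 2*b²)
1/r(E(-1)) = 1/((4*(-1))*(1 + 2*(4*(-1)))) = 1/(-4*(1 + 2*(-4))) = 1/(-4*(1 - 8)) = 1/(-4*(-7)) = 1/28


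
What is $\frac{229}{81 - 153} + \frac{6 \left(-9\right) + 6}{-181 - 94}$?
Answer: $- \frac{59519}{19800} \approx -3.006$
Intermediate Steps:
$\frac{229}{81 - 153} + \frac{6 \left(-9\right) + 6}{-181 - 94} = \frac{229}{81 - 153} + \frac{-54 + 6}{-181 - 94} = \frac{229}{-72} - \frac{48}{-275} = 229 \left(- \frac{1}{72}\right) - - \frac{48}{275} = - \frac{229}{72} + \frac{48}{275} = - \frac{59519}{19800}$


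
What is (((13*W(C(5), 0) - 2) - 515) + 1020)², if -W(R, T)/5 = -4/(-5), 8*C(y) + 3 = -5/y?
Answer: 203401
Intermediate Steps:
C(y) = -3/8 - 5/(8*y) (C(y) = -3/8 + (-5/y)/8 = -3/8 - 5/(8*y))
W(R, T) = -4 (W(R, T) = -(-20)/(-5) = -(-20)*(-1)/5 = -5*⅘ = -4)
(((13*W(C(5), 0) - 2) - 515) + 1020)² = (((13*(-4) - 2) - 515) + 1020)² = (((-52 - 2) - 515) + 1020)² = ((-54 - 515) + 1020)² = (-569 + 1020)² = 451² = 203401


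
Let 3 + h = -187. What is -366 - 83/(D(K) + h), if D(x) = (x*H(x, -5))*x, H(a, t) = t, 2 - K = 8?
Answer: -135337/370 ≈ -365.78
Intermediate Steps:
K = -6 (K = 2 - 1*8 = 2 - 8 = -6)
h = -190 (h = -3 - 187 = -190)
D(x) = -5*x² (D(x) = (x*(-5))*x = (-5*x)*x = -5*x²)
-366 - 83/(D(K) + h) = -366 - 83/(-5*(-6)² - 190) = -366 - 83/(-5*36 - 190) = -366 - 83/(-180 - 190) = -366 - 83/(-370) = -366 - 83*(-1/370) = -366 + 83/370 = -135337/370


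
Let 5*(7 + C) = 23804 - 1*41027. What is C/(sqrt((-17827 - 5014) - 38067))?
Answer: 8629*I*sqrt(15227)/76135 ≈ 13.986*I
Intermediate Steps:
C = -17258/5 (C = -7 + (23804 - 1*41027)/5 = -7 + (23804 - 41027)/5 = -7 + (1/5)*(-17223) = -7 - 17223/5 = -17258/5 ≈ -3451.6)
C/(sqrt((-17827 - 5014) - 38067)) = -17258/(5*sqrt((-17827 - 5014) - 38067)) = -17258/(5*sqrt(-22841 - 38067)) = -17258*(-I*sqrt(15227)/30454)/5 = -(-8629)*I*sqrt(15227)/76135 = 8629*I*sqrt(15227)/76135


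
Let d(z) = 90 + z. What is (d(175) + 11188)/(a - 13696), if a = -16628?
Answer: -11453/30324 ≈ -0.37769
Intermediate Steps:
(d(175) + 11188)/(a - 13696) = ((90 + 175) + 11188)/(-16628 - 13696) = (265 + 11188)/(-30324) = 11453*(-1/30324) = -11453/30324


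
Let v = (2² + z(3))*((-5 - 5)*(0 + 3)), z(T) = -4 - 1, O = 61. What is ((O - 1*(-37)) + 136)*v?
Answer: 7020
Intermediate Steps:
z(T) = -5
v = 30 (v = (2² - 5)*((-5 - 5)*(0 + 3)) = (4 - 5)*(-10*3) = -1*(-30) = 30)
((O - 1*(-37)) + 136)*v = ((61 - 1*(-37)) + 136)*30 = ((61 + 37) + 136)*30 = (98 + 136)*30 = 234*30 = 7020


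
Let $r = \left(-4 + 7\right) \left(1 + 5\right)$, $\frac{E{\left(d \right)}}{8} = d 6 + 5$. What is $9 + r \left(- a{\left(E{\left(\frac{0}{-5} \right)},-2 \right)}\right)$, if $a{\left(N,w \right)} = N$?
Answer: $-711$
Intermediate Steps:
$E{\left(d \right)} = 40 + 48 d$ ($E{\left(d \right)} = 8 \left(d 6 + 5\right) = 8 \left(6 d + 5\right) = 8 \left(5 + 6 d\right) = 40 + 48 d$)
$r = 18$ ($r = 3 \cdot 6 = 18$)
$9 + r \left(- a{\left(E{\left(\frac{0}{-5} \right)},-2 \right)}\right) = 9 + 18 \left(- (40 + 48 \frac{0}{-5})\right) = 9 + 18 \left(- (40 + 48 \cdot 0 \left(- \frac{1}{5}\right))\right) = 9 + 18 \left(- (40 + 48 \cdot 0)\right) = 9 + 18 \left(- (40 + 0)\right) = 9 + 18 \left(\left(-1\right) 40\right) = 9 + 18 \left(-40\right) = 9 - 720 = -711$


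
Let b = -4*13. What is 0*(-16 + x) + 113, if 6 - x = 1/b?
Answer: 113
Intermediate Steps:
b = -52
x = 313/52 (x = 6 - 1/(-52) = 6 - 1*(-1/52) = 6 + 1/52 = 313/52 ≈ 6.0192)
0*(-16 + x) + 113 = 0*(-16 + 313/52) + 113 = 0*(-519/52) + 113 = 0 + 113 = 113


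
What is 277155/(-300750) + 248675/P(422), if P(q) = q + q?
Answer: 2485169581/8461100 ≈ 293.72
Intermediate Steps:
P(q) = 2*q
277155/(-300750) + 248675/P(422) = 277155/(-300750) + 248675/((2*422)) = 277155*(-1/300750) + 248675/844 = -18477/20050 + 248675*(1/844) = -18477/20050 + 248675/844 = 2485169581/8461100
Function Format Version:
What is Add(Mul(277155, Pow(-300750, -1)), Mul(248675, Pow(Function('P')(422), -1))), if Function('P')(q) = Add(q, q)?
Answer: Rational(2485169581, 8461100) ≈ 293.72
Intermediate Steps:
Function('P')(q) = Mul(2, q)
Add(Mul(277155, Pow(-300750, -1)), Mul(248675, Pow(Function('P')(422), -1))) = Add(Mul(277155, Pow(-300750, -1)), Mul(248675, Pow(Mul(2, 422), -1))) = Add(Mul(277155, Rational(-1, 300750)), Mul(248675, Pow(844, -1))) = Add(Rational(-18477, 20050), Mul(248675, Rational(1, 844))) = Add(Rational(-18477, 20050), Rational(248675, 844)) = Rational(2485169581, 8461100)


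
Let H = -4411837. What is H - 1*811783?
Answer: -5223620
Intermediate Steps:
H - 1*811783 = -4411837 - 1*811783 = -4411837 - 811783 = -5223620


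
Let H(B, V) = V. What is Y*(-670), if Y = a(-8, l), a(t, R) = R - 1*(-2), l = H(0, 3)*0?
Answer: -1340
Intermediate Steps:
l = 0 (l = 3*0 = 0)
a(t, R) = 2 + R (a(t, R) = R + 2 = 2 + R)
Y = 2 (Y = 2 + 0 = 2)
Y*(-670) = 2*(-670) = -1340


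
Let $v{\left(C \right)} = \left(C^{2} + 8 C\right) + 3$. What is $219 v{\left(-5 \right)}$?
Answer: $-2628$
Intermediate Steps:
$v{\left(C \right)} = 3 + C^{2} + 8 C$
$219 v{\left(-5 \right)} = 219 \left(3 + \left(-5\right)^{2} + 8 \left(-5\right)\right) = 219 \left(3 + 25 - 40\right) = 219 \left(-12\right) = -2628$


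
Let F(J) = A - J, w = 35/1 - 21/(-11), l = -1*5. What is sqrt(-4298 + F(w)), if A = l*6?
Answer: I*sqrt(528154)/11 ≈ 66.068*I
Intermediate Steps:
l = -5
w = 406/11 (w = 35*1 - 21*(-1/11) = 35 + 21/11 = 406/11 ≈ 36.909)
A = -30 (A = -5*6 = -30)
F(J) = -30 - J
sqrt(-4298 + F(w)) = sqrt(-4298 + (-30 - 1*406/11)) = sqrt(-4298 + (-30 - 406/11)) = sqrt(-4298 - 736/11) = sqrt(-48014/11) = I*sqrt(528154)/11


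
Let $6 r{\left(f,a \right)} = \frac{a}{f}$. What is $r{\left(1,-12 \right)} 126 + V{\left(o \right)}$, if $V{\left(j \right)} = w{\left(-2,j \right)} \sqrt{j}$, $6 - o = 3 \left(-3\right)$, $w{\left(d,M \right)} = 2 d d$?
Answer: $-252 + 8 \sqrt{15} \approx -221.02$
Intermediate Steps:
$r{\left(f,a \right)} = \frac{a}{6 f}$ ($r{\left(f,a \right)} = \frac{a \frac{1}{f}}{6} = \frac{a}{6 f}$)
$w{\left(d,M \right)} = 2 d^{2}$
$o = 15$ ($o = 6 - 3 \left(-3\right) = 6 - -9 = 6 + 9 = 15$)
$V{\left(j \right)} = 8 \sqrt{j}$ ($V{\left(j \right)} = 2 \left(-2\right)^{2} \sqrt{j} = 2 \cdot 4 \sqrt{j} = 8 \sqrt{j}$)
$r{\left(1,-12 \right)} 126 + V{\left(o \right)} = \frac{1}{6} \left(-12\right) 1^{-1} \cdot 126 + 8 \sqrt{15} = \frac{1}{6} \left(-12\right) 1 \cdot 126 + 8 \sqrt{15} = \left(-2\right) 126 + 8 \sqrt{15} = -252 + 8 \sqrt{15}$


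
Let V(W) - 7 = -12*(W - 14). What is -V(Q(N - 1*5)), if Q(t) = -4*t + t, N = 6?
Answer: -211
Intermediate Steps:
Q(t) = -3*t
V(W) = 175 - 12*W (V(W) = 7 - 12*(W - 14) = 7 - 12*(-14 + W) = 7 + (168 - 12*W) = 175 - 12*W)
-V(Q(N - 1*5)) = -(175 - (-36)*(6 - 1*5)) = -(175 - (-36)*(6 - 5)) = -(175 - (-36)) = -(175 - 12*(-3)) = -(175 + 36) = -1*211 = -211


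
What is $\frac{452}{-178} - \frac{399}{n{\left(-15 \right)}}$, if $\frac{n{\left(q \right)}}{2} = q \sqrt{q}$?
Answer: $- \frac{226}{89} - \frac{133 i \sqrt{15}}{150} \approx -2.5393 - 3.434 i$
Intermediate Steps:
$n{\left(q \right)} = 2 q^{\frac{3}{2}}$ ($n{\left(q \right)} = 2 q \sqrt{q} = 2 q^{\frac{3}{2}}$)
$\frac{452}{-178} - \frac{399}{n{\left(-15 \right)}} = \frac{452}{-178} - \frac{399}{2 \left(-15\right)^{\frac{3}{2}}} = 452 \left(- \frac{1}{178}\right) - \frac{399}{2 \left(- 15 i \sqrt{15}\right)} = - \frac{226}{89} - \frac{399}{\left(-30\right) i \sqrt{15}} = - \frac{226}{89} - 399 \frac{i \sqrt{15}}{450} = - \frac{226}{89} - \frac{133 i \sqrt{15}}{150}$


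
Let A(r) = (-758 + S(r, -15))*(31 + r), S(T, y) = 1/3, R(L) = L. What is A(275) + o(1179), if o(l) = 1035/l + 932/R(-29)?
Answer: -880901711/3799 ≈ -2.3188e+5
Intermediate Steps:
o(l) = -932/29 + 1035/l (o(l) = 1035/l + 932/(-29) = 1035/l + 932*(-1/29) = 1035/l - 932/29 = -932/29 + 1035/l)
S(T, y) = ⅓
A(r) = -70463/3 - 2273*r/3 (A(r) = (-758 + ⅓)*(31 + r) = -2273*(31 + r)/3 = -70463/3 - 2273*r/3)
A(275) + o(1179) = (-70463/3 - 2273/3*275) + (-932/29 + 1035/1179) = (-70463/3 - 625075/3) + (-932/29 + 1035*(1/1179)) = -231846 + (-932/29 + 115/131) = -231846 - 118757/3799 = -880901711/3799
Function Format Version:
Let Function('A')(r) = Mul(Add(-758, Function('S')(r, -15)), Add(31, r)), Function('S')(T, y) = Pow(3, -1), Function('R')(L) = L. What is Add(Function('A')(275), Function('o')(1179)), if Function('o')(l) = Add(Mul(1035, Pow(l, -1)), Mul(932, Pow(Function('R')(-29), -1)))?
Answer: Rational(-880901711, 3799) ≈ -2.3188e+5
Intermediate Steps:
Function('o')(l) = Add(Rational(-932, 29), Mul(1035, Pow(l, -1))) (Function('o')(l) = Add(Mul(1035, Pow(l, -1)), Mul(932, Pow(-29, -1))) = Add(Mul(1035, Pow(l, -1)), Mul(932, Rational(-1, 29))) = Add(Mul(1035, Pow(l, -1)), Rational(-932, 29)) = Add(Rational(-932, 29), Mul(1035, Pow(l, -1))))
Function('S')(T, y) = Rational(1, 3)
Function('A')(r) = Add(Rational(-70463, 3), Mul(Rational(-2273, 3), r)) (Function('A')(r) = Mul(Add(-758, Rational(1, 3)), Add(31, r)) = Mul(Rational(-2273, 3), Add(31, r)) = Add(Rational(-70463, 3), Mul(Rational(-2273, 3), r)))
Add(Function('A')(275), Function('o')(1179)) = Add(Add(Rational(-70463, 3), Mul(Rational(-2273, 3), 275)), Add(Rational(-932, 29), Mul(1035, Pow(1179, -1)))) = Add(Add(Rational(-70463, 3), Rational(-625075, 3)), Add(Rational(-932, 29), Mul(1035, Rational(1, 1179)))) = Add(-231846, Add(Rational(-932, 29), Rational(115, 131))) = Add(-231846, Rational(-118757, 3799)) = Rational(-880901711, 3799)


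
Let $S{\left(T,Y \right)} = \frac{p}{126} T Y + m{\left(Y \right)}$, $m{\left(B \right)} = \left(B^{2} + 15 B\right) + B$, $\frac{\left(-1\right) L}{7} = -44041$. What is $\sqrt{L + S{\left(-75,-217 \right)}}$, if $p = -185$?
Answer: $\frac{\sqrt{11808294}}{6} \approx 572.72$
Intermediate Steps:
$L = 308287$ ($L = \left(-7\right) \left(-44041\right) = 308287$)
$m{\left(B \right)} = B^{2} + 16 B$
$S{\left(T,Y \right)} = Y \left(16 + Y\right) - \frac{185 T Y}{126}$ ($S{\left(T,Y \right)} = - \frac{185}{126} T Y + Y \left(16 + Y\right) = \left(-185\right) \frac{1}{126} T Y + Y \left(16 + Y\right) = - \frac{185 T}{126} Y + Y \left(16 + Y\right) = - \frac{185 T Y}{126} + Y \left(16 + Y\right) = Y \left(16 + Y\right) - \frac{185 T Y}{126}$)
$\sqrt{L + S{\left(-75,-217 \right)}} = \sqrt{308287 + \frac{1}{126} \left(-217\right) \left(2016 - -13875 + 126 \left(-217\right)\right)} = \sqrt{308287 + \frac{1}{126} \left(-217\right) \left(2016 + 13875 - 27342\right)} = \sqrt{308287 + \frac{1}{126} \left(-217\right) \left(-11451\right)} = \sqrt{308287 + \frac{118327}{6}} = \sqrt{\frac{1968049}{6}} = \frac{\sqrt{11808294}}{6}$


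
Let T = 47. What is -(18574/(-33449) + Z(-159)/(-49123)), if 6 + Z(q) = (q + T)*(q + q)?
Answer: 2103529492/1643115227 ≈ 1.2802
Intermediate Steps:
Z(q) = -6 + 2*q*(47 + q) (Z(q) = -6 + (q + 47)*(q + q) = -6 + (47 + q)*(2*q) = -6 + 2*q*(47 + q))
-(18574/(-33449) + Z(-159)/(-49123)) = -(18574/(-33449) + (-6 + 2*(-159)**2 + 94*(-159))/(-49123)) = -(18574*(-1/33449) + (-6 + 2*25281 - 14946)*(-1/49123)) = -(-18574/33449 + (-6 + 50562 - 14946)*(-1/49123)) = -(-18574/33449 + 35610*(-1/49123)) = -(-18574/33449 - 35610/49123) = -1*(-2103529492/1643115227) = 2103529492/1643115227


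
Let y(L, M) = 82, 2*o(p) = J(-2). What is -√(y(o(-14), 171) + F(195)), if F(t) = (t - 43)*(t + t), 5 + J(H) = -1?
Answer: -√59362 ≈ -243.64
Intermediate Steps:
J(H) = -6 (J(H) = -5 - 1 = -6)
F(t) = 2*t*(-43 + t) (F(t) = (-43 + t)*(2*t) = 2*t*(-43 + t))
o(p) = -3 (o(p) = (½)*(-6) = -3)
-√(y(o(-14), 171) + F(195)) = -√(82 + 2*195*(-43 + 195)) = -√(82 + 2*195*152) = -√(82 + 59280) = -√59362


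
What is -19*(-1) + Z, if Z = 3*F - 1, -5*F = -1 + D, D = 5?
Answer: 78/5 ≈ 15.600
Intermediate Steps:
F = -4/5 (F = -(-1 + 5)/5 = -1/5*4 = -4/5 ≈ -0.80000)
Z = -17/5 (Z = 3*(-4/5) - 1 = -12/5 - 1 = -17/5 ≈ -3.4000)
-19*(-1) + Z = -19*(-1) - 17/5 = 19 - 17/5 = 78/5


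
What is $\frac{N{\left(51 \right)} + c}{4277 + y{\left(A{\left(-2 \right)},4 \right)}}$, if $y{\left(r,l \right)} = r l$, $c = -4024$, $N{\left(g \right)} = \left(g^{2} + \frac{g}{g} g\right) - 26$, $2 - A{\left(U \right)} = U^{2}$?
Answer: $- \frac{466}{1423} \approx -0.32748$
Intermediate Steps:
$A{\left(U \right)} = 2 - U^{2}$
$N{\left(g \right)} = -26 + g + g^{2}$ ($N{\left(g \right)} = \left(g^{2} + 1 g\right) - 26 = \left(g^{2} + g\right) - 26 = \left(g + g^{2}\right) - 26 = -26 + g + g^{2}$)
$y{\left(r,l \right)} = l r$
$\frac{N{\left(51 \right)} + c}{4277 + y{\left(A{\left(-2 \right)},4 \right)}} = \frac{\left(-26 + 51 + 51^{2}\right) - 4024}{4277 + 4 \left(2 - \left(-2\right)^{2}\right)} = \frac{\left(-26 + 51 + 2601\right) - 4024}{4277 + 4 \left(2 - 4\right)} = \frac{2626 - 4024}{4277 + 4 \left(2 - 4\right)} = - \frac{1398}{4277 + 4 \left(-2\right)} = - \frac{1398}{4277 - 8} = - \frac{1398}{4269} = \left(-1398\right) \frac{1}{4269} = - \frac{466}{1423}$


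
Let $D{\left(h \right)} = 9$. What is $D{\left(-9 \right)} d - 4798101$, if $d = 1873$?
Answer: $-4781244$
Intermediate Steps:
$D{\left(-9 \right)} d - 4798101 = 9 \cdot 1873 - 4798101 = 16857 - 4798101 = -4781244$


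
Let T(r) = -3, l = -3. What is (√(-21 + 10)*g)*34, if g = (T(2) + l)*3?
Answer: -612*I*√11 ≈ -2029.8*I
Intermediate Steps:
g = -18 (g = (-3 - 3)*3 = -6*3 = -18)
(√(-21 + 10)*g)*34 = (√(-21 + 10)*(-18))*34 = (√(-11)*(-18))*34 = ((I*√11)*(-18))*34 = -18*I*√11*34 = -612*I*√11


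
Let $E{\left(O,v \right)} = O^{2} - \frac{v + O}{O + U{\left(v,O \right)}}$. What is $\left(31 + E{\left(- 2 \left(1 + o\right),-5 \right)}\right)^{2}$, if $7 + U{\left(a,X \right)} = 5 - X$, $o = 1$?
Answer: $\frac{7225}{4} \approx 1806.3$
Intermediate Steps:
$U{\left(a,X \right)} = -2 - X$ ($U{\left(a,X \right)} = -7 - \left(-5 + X\right) = -2 - X$)
$E{\left(O,v \right)} = O^{2} + \frac{O}{2} + \frac{v}{2}$ ($E{\left(O,v \right)} = O^{2} - \frac{v + O}{O - \left(2 + O\right)} = O^{2} - \frac{O + v}{-2} = O^{2} - \left(O + v\right) \left(- \frac{1}{2}\right) = O^{2} - \left(- \frac{O}{2} - \frac{v}{2}\right) = O^{2} + \left(\frac{O}{2} + \frac{v}{2}\right) = O^{2} + \frac{O}{2} + \frac{v}{2}$)
$\left(31 + E{\left(- 2 \left(1 + o\right),-5 \right)}\right)^{2} = \left(31 + \left(\left(- 2 \left(1 + 1\right)\right)^{2} + \frac{\left(-2\right) \left(1 + 1\right)}{2} + \frac{1}{2} \left(-5\right)\right)\right)^{2} = \left(31 + \left(\left(\left(-2\right) 2\right)^{2} + \frac{\left(-2\right) 2}{2} - \frac{5}{2}\right)\right)^{2} = \left(31 + \left(\left(-4\right)^{2} + \frac{1}{2} \left(-4\right) - \frac{5}{2}\right)\right)^{2} = \left(31 - - \frac{23}{2}\right)^{2} = \left(31 + \frac{23}{2}\right)^{2} = \left(\frac{85}{2}\right)^{2} = \frac{7225}{4}$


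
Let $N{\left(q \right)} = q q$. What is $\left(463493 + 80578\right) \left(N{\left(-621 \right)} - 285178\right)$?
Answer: $54659004873$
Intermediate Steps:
$N{\left(q \right)} = q^{2}$
$\left(463493 + 80578\right) \left(N{\left(-621 \right)} - 285178\right) = \left(463493 + 80578\right) \left(\left(-621\right)^{2} - 285178\right) = 544071 \left(385641 - 285178\right) = 544071 \cdot 100463 = 54659004873$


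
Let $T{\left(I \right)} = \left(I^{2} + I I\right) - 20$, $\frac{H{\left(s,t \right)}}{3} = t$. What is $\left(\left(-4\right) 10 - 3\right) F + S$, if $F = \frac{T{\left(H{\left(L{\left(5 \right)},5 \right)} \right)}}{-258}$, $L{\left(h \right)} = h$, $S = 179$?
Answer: $\frac{752}{3} \approx 250.67$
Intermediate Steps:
$H{\left(s,t \right)} = 3 t$
$T{\left(I \right)} = -20 + 2 I^{2}$ ($T{\left(I \right)} = \left(I^{2} + I^{2}\right) - 20 = 2 I^{2} - 20 = -20 + 2 I^{2}$)
$F = - \frac{5}{3}$ ($F = \frac{-20 + 2 \left(3 \cdot 5\right)^{2}}{-258} = \left(-20 + 2 \cdot 15^{2}\right) \left(- \frac{1}{258}\right) = \left(-20 + 2 \cdot 225\right) \left(- \frac{1}{258}\right) = \left(-20 + 450\right) \left(- \frac{1}{258}\right) = 430 \left(- \frac{1}{258}\right) = - \frac{5}{3} \approx -1.6667$)
$\left(\left(-4\right) 10 - 3\right) F + S = \left(\left(-4\right) 10 - 3\right) \left(- \frac{5}{3}\right) + 179 = \left(-40 - 3\right) \left(- \frac{5}{3}\right) + 179 = \left(-43\right) \left(- \frac{5}{3}\right) + 179 = \frac{215}{3} + 179 = \frac{752}{3}$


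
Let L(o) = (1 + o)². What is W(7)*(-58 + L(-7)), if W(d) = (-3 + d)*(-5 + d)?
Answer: -176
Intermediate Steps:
W(d) = (-5 + d)*(-3 + d)
W(7)*(-58 + L(-7)) = (15 + 7² - 8*7)*(-58 + (1 - 7)²) = (15 + 49 - 56)*(-58 + (-6)²) = 8*(-58 + 36) = 8*(-22) = -176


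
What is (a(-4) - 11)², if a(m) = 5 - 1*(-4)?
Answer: 4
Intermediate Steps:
a(m) = 9 (a(m) = 5 + 4 = 9)
(a(-4) - 11)² = (9 - 11)² = (-2)² = 4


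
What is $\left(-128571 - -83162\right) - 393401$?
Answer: $-438810$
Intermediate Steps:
$\left(-128571 - -83162\right) - 393401 = \left(-128571 + 83162\right) - 393401 = -45409 - 393401 = -438810$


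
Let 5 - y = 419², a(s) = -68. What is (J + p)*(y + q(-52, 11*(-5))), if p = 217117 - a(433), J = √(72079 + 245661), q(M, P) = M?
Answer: -38139423480 - 351216*√79435 ≈ -3.8238e+10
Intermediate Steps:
y = -175556 (y = 5 - 1*419² = 5 - 1*175561 = 5 - 175561 = -175556)
J = 2*√79435 (J = √317740 = 2*√79435 ≈ 563.68)
p = 217185 (p = 217117 - 1*(-68) = 217117 + 68 = 217185)
(J + p)*(y + q(-52, 11*(-5))) = (2*√79435 + 217185)*(-175556 - 52) = (217185 + 2*√79435)*(-175608) = -38139423480 - 351216*√79435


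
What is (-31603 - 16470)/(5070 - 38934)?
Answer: 48073/33864 ≈ 1.4196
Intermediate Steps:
(-31603 - 16470)/(5070 - 38934) = -48073/(-33864) = -48073*(-1/33864) = 48073/33864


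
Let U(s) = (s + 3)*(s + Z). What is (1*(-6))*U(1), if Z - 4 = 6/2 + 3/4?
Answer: -210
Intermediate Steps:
Z = 31/4 (Z = 4 + (6/2 + 3/4) = 4 + (6*(1/2) + 3*(1/4)) = 4 + (3 + 3/4) = 4 + 15/4 = 31/4 ≈ 7.7500)
U(s) = (3 + s)*(31/4 + s) (U(s) = (s + 3)*(s + 31/4) = (3 + s)*(31/4 + s))
(1*(-6))*U(1) = (1*(-6))*(93/4 + 1**2 + (43/4)*1) = -6*(93/4 + 1 + 43/4) = -6*35 = -210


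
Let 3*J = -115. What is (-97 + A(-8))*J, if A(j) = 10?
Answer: 3335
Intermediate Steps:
J = -115/3 (J = (⅓)*(-115) = -115/3 ≈ -38.333)
(-97 + A(-8))*J = (-97 + 10)*(-115/3) = -87*(-115/3) = 3335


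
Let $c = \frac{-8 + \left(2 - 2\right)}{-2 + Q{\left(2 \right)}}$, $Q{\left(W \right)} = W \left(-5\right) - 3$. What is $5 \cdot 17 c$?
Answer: $\frac{136}{3} \approx 45.333$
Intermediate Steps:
$Q{\left(W \right)} = -3 - 5 W$ ($Q{\left(W \right)} = - 5 W - 3 = -3 - 5 W$)
$c = \frac{8}{15}$ ($c = \frac{-8 + \left(2 - 2\right)}{-2 - 13} = \frac{-8 + 0}{-2 - 13} = - \frac{8}{-15} = \left(-8\right) \left(- \frac{1}{15}\right) = \frac{8}{15} \approx 0.53333$)
$5 \cdot 17 c = 5 \cdot 17 \cdot \frac{8}{15} = 85 \cdot \frac{8}{15} = \frac{136}{3}$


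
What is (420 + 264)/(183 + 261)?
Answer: 57/37 ≈ 1.5405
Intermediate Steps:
(420 + 264)/(183 + 261) = 684/444 = 684*(1/444) = 57/37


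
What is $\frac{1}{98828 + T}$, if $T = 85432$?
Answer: $\frac{1}{184260} \approx 5.4271 \cdot 10^{-6}$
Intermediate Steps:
$\frac{1}{98828 + T} = \frac{1}{98828 + 85432} = \frac{1}{184260}$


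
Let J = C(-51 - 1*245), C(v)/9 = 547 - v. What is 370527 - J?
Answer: 362940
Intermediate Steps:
C(v) = 4923 - 9*v (C(v) = 9*(547 - v) = 4923 - 9*v)
J = 7587 (J = 4923 - 9*(-51 - 1*245) = 4923 - 9*(-51 - 245) = 4923 - 9*(-296) = 4923 + 2664 = 7587)
370527 - J = 370527 - 1*7587 = 370527 - 7587 = 362940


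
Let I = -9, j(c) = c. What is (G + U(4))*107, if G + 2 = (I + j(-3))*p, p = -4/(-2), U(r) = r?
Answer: -2354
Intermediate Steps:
p = 2 (p = -4*(-½) = 2)
G = -26 (G = -2 + (-9 - 3)*2 = -2 - 12*2 = -2 - 24 = -26)
(G + U(4))*107 = (-26 + 4)*107 = -22*107 = -2354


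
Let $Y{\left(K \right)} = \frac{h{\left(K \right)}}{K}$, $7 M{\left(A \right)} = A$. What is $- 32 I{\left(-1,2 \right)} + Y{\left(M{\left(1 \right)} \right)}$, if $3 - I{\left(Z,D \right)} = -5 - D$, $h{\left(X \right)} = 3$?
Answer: $-299$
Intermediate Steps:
$M{\left(A \right)} = \frac{A}{7}$
$I{\left(Z,D \right)} = 8 + D$ ($I{\left(Z,D \right)} = 3 - \left(-5 - D\right) = 3 + \left(5 + D\right) = 8 + D$)
$Y{\left(K \right)} = \frac{3}{K}$
$- 32 I{\left(-1,2 \right)} + Y{\left(M{\left(1 \right)} \right)} = - 32 \left(8 + 2\right) + \frac{3}{\frac{1}{7} \cdot 1} = \left(-32\right) 10 + 3 \frac{1}{\frac{1}{7}} = -320 + 3 \cdot 7 = -320 + 21 = -299$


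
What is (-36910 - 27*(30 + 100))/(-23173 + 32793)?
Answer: -2021/481 ≈ -4.2017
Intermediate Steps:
(-36910 - 27*(30 + 100))/(-23173 + 32793) = (-36910 - 27*130)/9620 = (-36910 - 3510)*(1/9620) = -40420*1/9620 = -2021/481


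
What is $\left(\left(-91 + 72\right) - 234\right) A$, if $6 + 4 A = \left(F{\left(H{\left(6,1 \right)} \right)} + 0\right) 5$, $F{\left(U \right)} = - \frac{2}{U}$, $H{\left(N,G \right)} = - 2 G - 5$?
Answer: $\frac{2024}{7} \approx 289.14$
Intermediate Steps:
$H{\left(N,G \right)} = -5 - 2 G$
$A = - \frac{8}{7}$ ($A = - \frac{3}{2} + \frac{\left(- \frac{2}{-5 - 2} + 0\right) 5}{4} = - \frac{3}{2} + \frac{\left(- \frac{2}{-7} + 0\right) 5}{4} = - \frac{3}{2} + \frac{\left(\left(-2\right) \left(- \frac{1}{7}\right) + 0\right) 5}{4} = - \frac{3}{2} + \frac{\left(\frac{2}{7} + 0\right) 5}{4} = - \frac{3}{2} + \frac{\frac{2}{7} \cdot 5}{4} = - \frac{3}{2} + \frac{1}{4} \cdot \frac{10}{7} = - \frac{3}{2} + \frac{5}{14} = - \frac{8}{7} \approx -1.1429$)
$\left(\left(-91 + 72\right) - 234\right) A = \left(\left(-91 + 72\right) - 234\right) \left(- \frac{8}{7}\right) = \left(-19 - 234\right) \left(- \frac{8}{7}\right) = \left(-253\right) \left(- \frac{8}{7}\right) = \frac{2024}{7}$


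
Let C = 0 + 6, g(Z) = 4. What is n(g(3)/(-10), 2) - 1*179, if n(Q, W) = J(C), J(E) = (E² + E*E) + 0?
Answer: -107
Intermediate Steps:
C = 6
J(E) = 2*E² (J(E) = (E² + E²) + 0 = 2*E² + 0 = 2*E²)
n(Q, W) = 72 (n(Q, W) = 2*6² = 2*36 = 72)
n(g(3)/(-10), 2) - 1*179 = 72 - 1*179 = 72 - 179 = -107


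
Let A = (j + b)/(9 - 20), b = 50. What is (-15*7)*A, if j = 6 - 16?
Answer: 4200/11 ≈ 381.82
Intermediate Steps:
j = -10
A = -40/11 (A = (-10 + 50)/(9 - 20) = 40/(-11) = 40*(-1/11) = -40/11 ≈ -3.6364)
(-15*7)*A = -15*7*(-40/11) = -105*(-40/11) = 4200/11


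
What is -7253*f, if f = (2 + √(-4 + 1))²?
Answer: -7253 - 29012*I*√3 ≈ -7253.0 - 50250.0*I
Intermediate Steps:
f = (2 + I*√3)² (f = (2 + √(-3))² = (2 + I*√3)² ≈ 1.0 + 6.9282*I)
-7253*f = -7253*(2 + I*√3)²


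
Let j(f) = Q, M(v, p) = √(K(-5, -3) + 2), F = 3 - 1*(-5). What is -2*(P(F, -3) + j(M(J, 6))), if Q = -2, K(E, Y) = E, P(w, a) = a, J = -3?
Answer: 10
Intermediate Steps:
F = 8 (F = 3 + 5 = 8)
M(v, p) = I*√3 (M(v, p) = √(-5 + 2) = √(-3) = I*√3)
j(f) = -2
-2*(P(F, -3) + j(M(J, 6))) = -2*(-3 - 2) = -2*(-5) = 10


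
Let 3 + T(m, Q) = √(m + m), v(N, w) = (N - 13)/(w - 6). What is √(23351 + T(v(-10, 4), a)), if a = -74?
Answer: √(23348 + √23) ≈ 152.82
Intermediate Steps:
v(N, w) = (-13 + N)/(-6 + w)
T(m, Q) = -3 + √2*√m (T(m, Q) = -3 + √(m + m) = -3 + √(2*m) = -3 + √2*√m)
√(23351 + T(v(-10, 4), a)) = √(23351 + (-3 + √2*√((-13 - 10)/(-6 + 4)))) = √(23351 + (-3 + √2*√(-23/(-2)))) = √(23351 + (-3 + √2*√(-½*(-23)))) = √(23351 + (-3 + √2*√(23/2))) = √(23351 + (-3 + √2*(√46/2))) = √(23351 + (-3 + √23)) = √(23348 + √23)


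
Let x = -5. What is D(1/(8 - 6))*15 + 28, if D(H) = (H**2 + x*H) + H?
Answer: 7/4 ≈ 1.7500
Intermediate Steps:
D(H) = H**2 - 4*H (D(H) = (H**2 - 5*H) + H = H**2 - 4*H)
D(1/(8 - 6))*15 + 28 = ((-4 + 1/(8 - 6))/(8 - 6))*15 + 28 = ((-4 + 1/2)/2)*15 + 28 = ((1/2)*(-7/2))*15 + 28 = -7/4*15 + 28 = -105/4 + 28 = 7/4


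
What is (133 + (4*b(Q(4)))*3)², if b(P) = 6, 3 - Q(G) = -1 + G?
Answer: 42025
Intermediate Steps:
Q(G) = 4 - G (Q(G) = 3 - (-1 + G) = 3 + (1 - G) = 4 - G)
(133 + (4*b(Q(4)))*3)² = (133 + (4*6)*3)² = (133 + 24*3)² = (133 + 72)² = 205² = 42025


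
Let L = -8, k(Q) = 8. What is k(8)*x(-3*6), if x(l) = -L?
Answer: 64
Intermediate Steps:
x(l) = 8 (x(l) = -1*(-8) = 8)
k(8)*x(-3*6) = 8*8 = 64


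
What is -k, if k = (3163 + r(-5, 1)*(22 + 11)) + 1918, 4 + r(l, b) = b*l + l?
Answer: -4619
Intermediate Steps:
r(l, b) = -4 + l + b*l (r(l, b) = -4 + (b*l + l) = -4 + (l + b*l) = -4 + l + b*l)
k = 4619 (k = (3163 + (-4 - 5 + 1*(-5))*(22 + 11)) + 1918 = (3163 + (-4 - 5 - 5)*33) + 1918 = (3163 - 14*33) + 1918 = (3163 - 462) + 1918 = 2701 + 1918 = 4619)
-k = -1*4619 = -4619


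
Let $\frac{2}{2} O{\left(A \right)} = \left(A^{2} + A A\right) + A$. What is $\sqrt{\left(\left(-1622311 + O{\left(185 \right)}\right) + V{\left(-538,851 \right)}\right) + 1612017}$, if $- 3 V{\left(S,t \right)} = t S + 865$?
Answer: $\frac{2 \sqrt{473997}}{3} \approx 458.98$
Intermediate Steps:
$V{\left(S,t \right)} = - \frac{865}{3} - \frac{S t}{3}$ ($V{\left(S,t \right)} = - \frac{t S + 865}{3} = - \frac{S t + 865}{3} = - \frac{865 + S t}{3} = - \frac{865}{3} - \frac{S t}{3}$)
$O{\left(A \right)} = A + 2 A^{2}$ ($O{\left(A \right)} = \left(A^{2} + A A\right) + A = \left(A^{2} + A^{2}\right) + A = 2 A^{2} + A = A + 2 A^{2}$)
$\sqrt{\left(\left(-1622311 + O{\left(185 \right)}\right) + V{\left(-538,851 \right)}\right) + 1612017} = \sqrt{\left(\left(-1622311 + 185 \left(1 + 2 \cdot 185\right)\right) - \left(\frac{865}{3} - \frac{457838}{3}\right)\right) + 1612017} = \sqrt{\left(\left(-1622311 + 185 \left(1 + 370\right)\right) + \left(- \frac{865}{3} + \frac{457838}{3}\right)\right) + 1612017} = \sqrt{\left(\left(-1622311 + 185 \cdot 371\right) + \frac{456973}{3}\right) + 1612017} = \sqrt{\left(\left(-1622311 + 68635\right) + \frac{456973}{3}\right) + 1612017} = \sqrt{\left(-1553676 + \frac{456973}{3}\right) + 1612017} = \sqrt{- \frac{4204055}{3} + 1612017} = \sqrt{\frac{631996}{3}} = \frac{2 \sqrt{473997}}{3}$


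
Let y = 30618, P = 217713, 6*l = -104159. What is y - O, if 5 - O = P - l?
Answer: 1594115/6 ≈ 2.6569e+5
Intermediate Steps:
l = -104159/6 (l = (1/6)*(-104159) = -104159/6 ≈ -17360.)
O = -1410407/6 (O = 5 - (217713 - 1*(-104159/6)) = 5 - (217713 + 104159/6) = 5 - 1*1410437/6 = 5 - 1410437/6 = -1410407/6 ≈ -2.3507e+5)
y - O = 30618 - 1*(-1410407/6) = 30618 + 1410407/6 = 1594115/6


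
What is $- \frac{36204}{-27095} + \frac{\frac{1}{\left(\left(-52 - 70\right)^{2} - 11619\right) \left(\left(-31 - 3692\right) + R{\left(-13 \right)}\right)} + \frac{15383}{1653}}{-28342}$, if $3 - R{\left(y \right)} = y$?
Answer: $\frac{55469878651142344}{41523748331578755} \approx 1.3359$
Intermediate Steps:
$R{\left(y \right)} = 3 - y$
$- \frac{36204}{-27095} + \frac{\frac{1}{\left(\left(-52 - 70\right)^{2} - 11619\right) \left(\left(-31 - 3692\right) + R{\left(-13 \right)}\right)} + \frac{15383}{1653}}{-28342} = - \frac{36204}{-27095} + \frac{\frac{1}{\left(\left(-52 - 70\right)^{2} - 11619\right) \left(\left(-31 - 3692\right) + \left(3 - -13\right)\right)} + \frac{15383}{1653}}{-28342} = \left(-36204\right) \left(- \frac{1}{27095}\right) + \left(\frac{1}{\left(\left(-122\right)^{2} - 11619\right) \left(-3723 + \left(3 + 13\right)\right)} + 15383 \cdot \frac{1}{1653}\right) \left(- \frac{1}{28342}\right) = \frac{36204}{27095} + \left(\frac{1}{\left(14884 - 11619\right) \left(-3723 + 16\right)} + \frac{15383}{1653}\right) \left(- \frac{1}{28342}\right) = \frac{36204}{27095} + \left(\frac{1}{3265 \left(-3707\right)} + \frac{15383}{1653}\right) \left(- \frac{1}{28342}\right) = \frac{36204}{27095} + \left(\frac{1}{3265} \left(- \frac{1}{3707}\right) + \frac{15383}{1653}\right) \left(- \frac{1}{28342}\right) = \frac{36204}{27095} + \left(- \frac{1}{12103355} + \frac{15383}{1653}\right) \left(- \frac{1}{28342}\right) = \frac{36204}{27095} + \frac{186185908312}{20006845815} \left(- \frac{1}{28342}\right) = \frac{36204}{27095} - \frac{2516025788}{7662621947145} = \frac{55469878651142344}{41523748331578755}$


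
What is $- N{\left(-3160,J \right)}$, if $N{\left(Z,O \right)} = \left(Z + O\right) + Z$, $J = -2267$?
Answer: $8587$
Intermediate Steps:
$N{\left(Z,O \right)} = O + 2 Z$ ($N{\left(Z,O \right)} = \left(O + Z\right) + Z = O + 2 Z$)
$- N{\left(-3160,J \right)} = - (-2267 + 2 \left(-3160\right)) = - (-2267 - 6320) = \left(-1\right) \left(-8587\right) = 8587$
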